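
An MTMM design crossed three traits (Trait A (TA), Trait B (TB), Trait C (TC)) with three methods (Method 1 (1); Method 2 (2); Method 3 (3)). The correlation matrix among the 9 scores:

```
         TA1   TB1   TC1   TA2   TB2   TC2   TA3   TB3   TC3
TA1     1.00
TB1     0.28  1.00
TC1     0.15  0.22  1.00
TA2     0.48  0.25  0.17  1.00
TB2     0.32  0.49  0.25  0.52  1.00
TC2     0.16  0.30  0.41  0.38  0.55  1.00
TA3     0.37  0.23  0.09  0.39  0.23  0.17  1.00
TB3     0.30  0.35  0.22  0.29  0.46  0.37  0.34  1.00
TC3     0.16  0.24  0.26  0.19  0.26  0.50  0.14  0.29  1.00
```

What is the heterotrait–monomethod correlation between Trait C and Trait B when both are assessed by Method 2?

0.55

Different traits, same method: r(TC2, TB2) = 0.55.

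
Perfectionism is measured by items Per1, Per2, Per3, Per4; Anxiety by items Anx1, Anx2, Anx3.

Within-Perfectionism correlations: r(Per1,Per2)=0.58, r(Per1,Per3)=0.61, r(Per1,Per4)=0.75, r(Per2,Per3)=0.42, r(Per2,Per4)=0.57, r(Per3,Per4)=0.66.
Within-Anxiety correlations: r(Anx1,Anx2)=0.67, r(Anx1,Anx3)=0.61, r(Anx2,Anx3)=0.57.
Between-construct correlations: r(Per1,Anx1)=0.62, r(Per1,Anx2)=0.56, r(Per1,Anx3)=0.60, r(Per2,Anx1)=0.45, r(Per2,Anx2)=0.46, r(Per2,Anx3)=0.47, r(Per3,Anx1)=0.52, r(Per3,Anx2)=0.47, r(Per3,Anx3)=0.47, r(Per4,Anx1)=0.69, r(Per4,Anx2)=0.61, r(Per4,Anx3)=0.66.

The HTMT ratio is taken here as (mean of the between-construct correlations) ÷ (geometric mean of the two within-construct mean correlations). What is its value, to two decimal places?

Between-construct mean = 6.58/12 = 0.5483.
Mean within-Per = 3.59/6 = 0.5983; mean within-Anx = 1.85/3 = 0.6167.
Geometric mean = √(0.5983 × 0.6167) = 0.6074.
HTMT = 0.5483 / 0.6074 = 0.90.

0.90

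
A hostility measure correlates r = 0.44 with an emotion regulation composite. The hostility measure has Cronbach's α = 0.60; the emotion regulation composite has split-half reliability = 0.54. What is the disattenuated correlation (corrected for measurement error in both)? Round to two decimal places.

r_true = r_obs / √(r_xx · r_yy) = 0.44 / √(0.60 × 0.54) = 0.44 / √0.3240 = 0.44 / 0.5692 ≈ 0.77.

0.77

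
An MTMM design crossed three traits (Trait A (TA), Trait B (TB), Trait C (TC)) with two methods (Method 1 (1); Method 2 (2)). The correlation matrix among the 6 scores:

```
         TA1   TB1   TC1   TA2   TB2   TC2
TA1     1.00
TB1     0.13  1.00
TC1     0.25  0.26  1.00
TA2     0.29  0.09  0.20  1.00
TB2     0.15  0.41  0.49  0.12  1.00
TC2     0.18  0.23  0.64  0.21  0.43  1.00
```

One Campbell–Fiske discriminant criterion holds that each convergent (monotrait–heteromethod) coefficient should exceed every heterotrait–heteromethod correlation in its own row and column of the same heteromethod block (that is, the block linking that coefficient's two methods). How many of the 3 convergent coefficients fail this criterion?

Checking each validity diagonal entry against its comparison values:
TA (methods 1·2): 0.29 vs {0.15, 0.09, 0.18, 0.20} → pass.
TB (methods 1·2): 0.41 vs {0.09, 0.15, 0.23, 0.49} → fail.
TC (methods 1·2): 0.64 vs {0.20, 0.18, 0.49, 0.23} → pass.
1 of 3 fail.

1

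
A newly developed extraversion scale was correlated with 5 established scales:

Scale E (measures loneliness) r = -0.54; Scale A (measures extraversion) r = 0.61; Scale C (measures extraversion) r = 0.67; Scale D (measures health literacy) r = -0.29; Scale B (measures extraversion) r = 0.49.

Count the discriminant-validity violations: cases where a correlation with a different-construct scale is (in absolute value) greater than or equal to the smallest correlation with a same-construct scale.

1

Convergent (same construct = extraversion): Scale A, Scale C, Scale B.
Smallest convergent = 0.49. Discriminant |r|: 0.54, 0.29; count ≥ 0.49 → 1.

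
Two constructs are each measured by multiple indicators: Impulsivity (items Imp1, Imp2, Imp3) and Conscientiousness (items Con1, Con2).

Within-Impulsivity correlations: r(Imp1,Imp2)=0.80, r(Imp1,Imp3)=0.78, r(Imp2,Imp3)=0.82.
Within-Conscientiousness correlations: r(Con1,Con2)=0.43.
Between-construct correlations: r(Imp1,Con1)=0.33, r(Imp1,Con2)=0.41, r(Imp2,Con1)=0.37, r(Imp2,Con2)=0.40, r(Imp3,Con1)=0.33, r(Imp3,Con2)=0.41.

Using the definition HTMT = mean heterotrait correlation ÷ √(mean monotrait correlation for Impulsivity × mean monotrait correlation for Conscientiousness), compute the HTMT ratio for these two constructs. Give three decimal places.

0.639

Mean between = 2.25/6 = 0.3750.
Mean within-Imp = 2.40/3 = 0.8000; mean within-Con = 0.43/1 = 0.4300.
Geometric mean = √(0.8000 × 0.4300) = 0.5865.
HTMT = 0.3750 / 0.5865 = 0.639.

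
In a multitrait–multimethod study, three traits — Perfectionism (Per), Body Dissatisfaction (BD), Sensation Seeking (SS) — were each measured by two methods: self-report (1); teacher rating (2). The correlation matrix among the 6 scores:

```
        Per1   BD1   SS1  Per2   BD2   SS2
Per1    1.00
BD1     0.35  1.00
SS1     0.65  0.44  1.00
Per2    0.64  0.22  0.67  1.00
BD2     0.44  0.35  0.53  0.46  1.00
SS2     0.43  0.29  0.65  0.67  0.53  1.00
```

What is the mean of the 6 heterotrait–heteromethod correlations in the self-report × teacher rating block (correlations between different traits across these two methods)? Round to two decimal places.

HTHM values (method 1 × method 2): 0.44, 0.43, 0.22, 0.29, 0.67, 0.53; mean = 2.58/6 = 0.43.

0.43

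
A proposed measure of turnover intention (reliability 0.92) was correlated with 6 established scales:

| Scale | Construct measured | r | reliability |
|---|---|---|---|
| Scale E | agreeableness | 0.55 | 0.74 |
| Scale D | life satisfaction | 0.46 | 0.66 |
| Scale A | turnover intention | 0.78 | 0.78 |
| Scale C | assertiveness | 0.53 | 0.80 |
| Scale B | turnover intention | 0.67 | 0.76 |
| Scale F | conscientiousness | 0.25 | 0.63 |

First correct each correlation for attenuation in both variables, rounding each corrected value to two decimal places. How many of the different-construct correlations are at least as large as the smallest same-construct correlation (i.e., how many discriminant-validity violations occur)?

0

Disattenuated r (r / √(r_scale · r_new)):
  Scale E (disc): 0.55 / √(0.74·0.92) = 0.67
  Scale D (disc): 0.46 / √(0.66·0.92) = 0.59
  Scale A (conv): 0.78 / √(0.78·0.92) = 0.92
  Scale C (disc): 0.53 / √(0.80·0.92) = 0.62
  Scale B (conv): 0.67 / √(0.76·0.92) = 0.80
  Scale F (disc): 0.25 / √(0.63·0.92) = 0.33
Smallest convergent = 0.80. Discriminant values: 0.67, 0.59, 0.62, 0.33; count ≥ 0.80 → 0.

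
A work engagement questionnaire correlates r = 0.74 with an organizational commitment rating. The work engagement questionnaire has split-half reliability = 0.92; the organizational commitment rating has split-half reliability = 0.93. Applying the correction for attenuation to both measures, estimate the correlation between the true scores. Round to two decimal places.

0.80

r_true = r_obs / √(r_xx · r_yy) = 0.74 / √(0.92 × 0.93) = 0.74 / √0.8556 = 0.74 / 0.9250 ≈ 0.80.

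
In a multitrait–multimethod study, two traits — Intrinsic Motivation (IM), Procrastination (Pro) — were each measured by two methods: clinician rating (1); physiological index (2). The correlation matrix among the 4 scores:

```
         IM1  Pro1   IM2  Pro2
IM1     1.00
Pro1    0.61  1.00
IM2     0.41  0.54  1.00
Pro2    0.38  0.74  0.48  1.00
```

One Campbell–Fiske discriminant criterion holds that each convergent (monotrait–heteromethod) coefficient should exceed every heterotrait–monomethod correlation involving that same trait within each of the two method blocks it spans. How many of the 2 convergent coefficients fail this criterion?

1

Convergent coefficients and their comparison sets:
IM (methods 1·2): 0.41 vs {0.61, 0.48} → fail.
Pro (methods 1·2): 0.74 vs {0.61, 0.48} → pass.
1 of 2 fail.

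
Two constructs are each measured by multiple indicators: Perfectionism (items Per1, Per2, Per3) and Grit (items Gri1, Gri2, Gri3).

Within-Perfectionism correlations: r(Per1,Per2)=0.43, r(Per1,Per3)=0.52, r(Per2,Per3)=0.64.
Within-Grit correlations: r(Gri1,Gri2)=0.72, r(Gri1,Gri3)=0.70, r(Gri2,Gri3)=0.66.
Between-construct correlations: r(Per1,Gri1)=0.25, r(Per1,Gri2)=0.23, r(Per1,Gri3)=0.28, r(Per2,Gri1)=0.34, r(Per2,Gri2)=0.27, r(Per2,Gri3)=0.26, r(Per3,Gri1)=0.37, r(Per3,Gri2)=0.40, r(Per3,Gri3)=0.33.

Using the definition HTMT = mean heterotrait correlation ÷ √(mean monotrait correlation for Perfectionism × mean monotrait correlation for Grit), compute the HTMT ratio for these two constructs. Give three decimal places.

0.500

Mean heterotrait r = 2.73/9 = 0.3033.
Mean within-Per = 1.59/3 = 0.5300; mean within-Gri = 2.08/3 = 0.6933.
Geometric mean = √(0.5300 × 0.6933) = 0.6062.
HTMT = 0.3033 / 0.6062 = 0.500.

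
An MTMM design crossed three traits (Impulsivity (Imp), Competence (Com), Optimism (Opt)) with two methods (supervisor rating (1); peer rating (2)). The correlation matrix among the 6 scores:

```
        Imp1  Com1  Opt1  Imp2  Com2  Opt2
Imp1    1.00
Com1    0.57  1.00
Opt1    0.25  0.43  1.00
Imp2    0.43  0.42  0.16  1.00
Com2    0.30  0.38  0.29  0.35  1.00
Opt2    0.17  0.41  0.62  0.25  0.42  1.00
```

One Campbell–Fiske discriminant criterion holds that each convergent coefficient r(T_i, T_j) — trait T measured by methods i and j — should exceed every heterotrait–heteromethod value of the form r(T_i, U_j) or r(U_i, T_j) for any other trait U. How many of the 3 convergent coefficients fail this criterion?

Checking each validity diagonal entry against its comparison values:
Imp (methods 1·2): 0.43 vs {0.30, 0.42, 0.17, 0.16} → pass.
Com (methods 1·2): 0.38 vs {0.42, 0.30, 0.41, 0.29} → fail.
Opt (methods 1·2): 0.62 vs {0.16, 0.17, 0.29, 0.41} → pass.
1 of 3 fail.

1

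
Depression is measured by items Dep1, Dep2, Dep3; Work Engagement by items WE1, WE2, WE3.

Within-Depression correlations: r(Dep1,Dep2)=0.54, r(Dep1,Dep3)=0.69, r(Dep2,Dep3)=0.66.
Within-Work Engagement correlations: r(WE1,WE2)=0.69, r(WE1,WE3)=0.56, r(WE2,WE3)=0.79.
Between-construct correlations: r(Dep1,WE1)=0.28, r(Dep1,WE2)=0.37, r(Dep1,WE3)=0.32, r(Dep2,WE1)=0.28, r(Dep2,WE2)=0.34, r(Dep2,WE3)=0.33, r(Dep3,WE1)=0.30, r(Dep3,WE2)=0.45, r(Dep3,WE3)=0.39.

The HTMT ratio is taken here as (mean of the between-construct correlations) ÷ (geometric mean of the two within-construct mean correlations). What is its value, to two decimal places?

0.52

Mean between = 3.06/9 = 0.3400.
Mean within-Dep = 1.89/3 = 0.6300; mean within-WE = 2.04/3 = 0.6800.
Geometric mean = √(0.6300 × 0.6800) = 0.6545.
HTMT = 0.3400 / 0.6545 = 0.52.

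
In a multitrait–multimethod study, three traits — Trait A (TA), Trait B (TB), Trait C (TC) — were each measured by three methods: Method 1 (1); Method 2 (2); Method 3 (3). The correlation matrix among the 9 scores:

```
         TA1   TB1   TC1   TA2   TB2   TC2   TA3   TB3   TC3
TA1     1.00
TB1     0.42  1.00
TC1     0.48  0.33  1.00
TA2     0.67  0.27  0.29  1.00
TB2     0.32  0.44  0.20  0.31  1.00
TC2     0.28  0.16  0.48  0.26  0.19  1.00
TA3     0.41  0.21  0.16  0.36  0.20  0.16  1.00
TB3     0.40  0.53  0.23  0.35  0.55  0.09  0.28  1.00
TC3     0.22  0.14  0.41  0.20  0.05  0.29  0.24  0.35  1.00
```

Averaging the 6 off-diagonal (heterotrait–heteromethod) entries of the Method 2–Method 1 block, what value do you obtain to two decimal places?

HTHM values (method 2 × method 1): 0.27, 0.29, 0.32, 0.20, 0.28, 0.16; mean = 1.52/6 = 0.25.

0.25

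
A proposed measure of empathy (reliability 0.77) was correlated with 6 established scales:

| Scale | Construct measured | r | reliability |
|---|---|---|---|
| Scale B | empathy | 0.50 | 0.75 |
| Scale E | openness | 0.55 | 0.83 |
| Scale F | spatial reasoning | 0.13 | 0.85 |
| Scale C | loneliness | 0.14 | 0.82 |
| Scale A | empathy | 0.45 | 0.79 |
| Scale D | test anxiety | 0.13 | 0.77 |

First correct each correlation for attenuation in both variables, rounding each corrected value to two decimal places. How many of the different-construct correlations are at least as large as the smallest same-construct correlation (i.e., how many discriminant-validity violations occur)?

Disattenuated r (r / √(r_scale · r_new)):
  Scale B (conv): 0.50 / √(0.75·0.77) = 0.66
  Scale E (disc): 0.55 / √(0.83·0.77) = 0.69
  Scale F (disc): 0.13 / √(0.85·0.77) = 0.16
  Scale C (disc): 0.14 / √(0.82·0.77) = 0.18
  Scale A (conv): 0.45 / √(0.79·0.77) = 0.58
  Scale D (disc): 0.13 / √(0.77·0.77) = 0.17
Smallest convergent = 0.58. Discriminant values: 0.69, 0.16, 0.18, 0.17; count ≥ 0.58 → 1.

1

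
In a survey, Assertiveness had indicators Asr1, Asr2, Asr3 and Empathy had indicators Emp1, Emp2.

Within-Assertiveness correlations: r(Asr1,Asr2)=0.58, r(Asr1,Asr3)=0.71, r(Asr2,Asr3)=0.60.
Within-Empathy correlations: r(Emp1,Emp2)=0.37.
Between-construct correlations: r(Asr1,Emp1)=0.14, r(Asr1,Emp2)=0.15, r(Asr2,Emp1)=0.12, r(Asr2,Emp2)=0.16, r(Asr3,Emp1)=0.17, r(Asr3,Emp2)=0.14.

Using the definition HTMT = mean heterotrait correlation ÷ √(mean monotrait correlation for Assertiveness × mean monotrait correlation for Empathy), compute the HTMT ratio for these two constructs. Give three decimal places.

Mean between = 0.88/6 = 0.1467.
Mean within-Asr = 1.89/3 = 0.6300; mean within-Emp = 0.37/1 = 0.3700.
Geometric mean = √(0.6300 × 0.3700) = 0.4828.
HTMT = 0.1467 / 0.4828 = 0.304.

0.304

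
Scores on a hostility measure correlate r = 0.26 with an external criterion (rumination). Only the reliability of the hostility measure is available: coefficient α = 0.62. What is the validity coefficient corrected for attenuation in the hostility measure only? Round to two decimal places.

Single correction: r_c = r_obs / √r_xx = 0.26 / √0.62 = 0.26 / 0.7874 ≈ 0.33.

0.33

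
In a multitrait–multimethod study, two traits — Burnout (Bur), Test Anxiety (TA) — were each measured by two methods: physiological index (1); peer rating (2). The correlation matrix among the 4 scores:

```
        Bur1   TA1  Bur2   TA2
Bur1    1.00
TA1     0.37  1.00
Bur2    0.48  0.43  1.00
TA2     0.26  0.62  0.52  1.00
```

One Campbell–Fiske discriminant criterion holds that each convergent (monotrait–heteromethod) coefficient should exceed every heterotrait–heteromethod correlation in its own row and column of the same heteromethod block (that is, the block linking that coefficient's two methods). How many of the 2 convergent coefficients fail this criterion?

0

Convergent coefficients and their comparison sets:
Bur (methods 1·2): 0.48 vs {0.26, 0.43} → pass.
TA (methods 1·2): 0.62 vs {0.43, 0.26} → pass.
0 of 2 fail.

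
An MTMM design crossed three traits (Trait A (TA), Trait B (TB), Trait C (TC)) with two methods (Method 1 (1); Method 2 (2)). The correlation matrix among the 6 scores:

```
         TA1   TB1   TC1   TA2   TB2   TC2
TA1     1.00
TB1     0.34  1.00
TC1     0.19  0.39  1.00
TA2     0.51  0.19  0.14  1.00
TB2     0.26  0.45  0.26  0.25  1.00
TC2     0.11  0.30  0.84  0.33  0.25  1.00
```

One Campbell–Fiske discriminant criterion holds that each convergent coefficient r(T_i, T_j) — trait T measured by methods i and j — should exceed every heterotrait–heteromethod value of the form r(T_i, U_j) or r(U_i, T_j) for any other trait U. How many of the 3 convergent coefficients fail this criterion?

0

Checking each validity diagonal entry against its comparison values:
TA (methods 1·2): 0.51 vs {0.26, 0.19, 0.11, 0.14} → pass.
TB (methods 1·2): 0.45 vs {0.19, 0.26, 0.30, 0.26} → pass.
TC (methods 1·2): 0.84 vs {0.14, 0.11, 0.26, 0.30} → pass.
0 of 3 fail.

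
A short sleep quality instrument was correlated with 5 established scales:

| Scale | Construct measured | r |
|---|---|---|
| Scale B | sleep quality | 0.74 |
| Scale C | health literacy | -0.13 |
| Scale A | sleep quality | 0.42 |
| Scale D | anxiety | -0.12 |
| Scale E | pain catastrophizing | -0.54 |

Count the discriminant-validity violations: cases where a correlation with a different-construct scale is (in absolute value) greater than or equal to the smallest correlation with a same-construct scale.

1

Convergent (same construct = sleep quality): Scale B, Scale A.
Smallest convergent = 0.42. Discriminant |r|: 0.13, 0.12, 0.54; count ≥ 0.42 → 1.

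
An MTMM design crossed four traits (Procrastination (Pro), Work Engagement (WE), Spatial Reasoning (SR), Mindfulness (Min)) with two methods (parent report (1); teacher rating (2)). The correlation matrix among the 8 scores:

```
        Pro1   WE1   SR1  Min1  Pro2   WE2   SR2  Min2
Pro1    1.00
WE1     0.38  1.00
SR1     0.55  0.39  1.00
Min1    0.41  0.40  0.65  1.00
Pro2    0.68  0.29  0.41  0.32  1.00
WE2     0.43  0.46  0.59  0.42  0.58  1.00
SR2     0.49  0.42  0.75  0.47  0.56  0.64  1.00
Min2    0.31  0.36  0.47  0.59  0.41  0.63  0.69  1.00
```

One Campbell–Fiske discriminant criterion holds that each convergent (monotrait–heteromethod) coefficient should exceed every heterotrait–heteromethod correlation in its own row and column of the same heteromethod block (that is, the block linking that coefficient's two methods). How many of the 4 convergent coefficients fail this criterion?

Each convergent coefficient versus the relevant comparison correlations:
Pro (methods 1·2): 0.68 vs {0.43, 0.29, 0.49, 0.41, 0.31, 0.32} → pass.
WE (methods 1·2): 0.46 vs {0.29, 0.43, 0.42, 0.59, 0.36, 0.42} → fail.
SR (methods 1·2): 0.75 vs {0.41, 0.49, 0.59, 0.42, 0.47, 0.47} → pass.
Min (methods 1·2): 0.59 vs {0.32, 0.31, 0.42, 0.36, 0.47, 0.47} → pass.
1 of 4 fail.

1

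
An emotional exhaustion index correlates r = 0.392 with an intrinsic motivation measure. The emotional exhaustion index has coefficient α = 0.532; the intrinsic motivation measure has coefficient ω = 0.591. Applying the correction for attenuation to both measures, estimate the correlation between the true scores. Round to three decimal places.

r_true = r_obs / √(r_xx · r_yy) = 0.392 / √(0.532 × 0.591) = 0.392 / √0.314412 = 0.392 / 0.5607 ≈ 0.699.

0.699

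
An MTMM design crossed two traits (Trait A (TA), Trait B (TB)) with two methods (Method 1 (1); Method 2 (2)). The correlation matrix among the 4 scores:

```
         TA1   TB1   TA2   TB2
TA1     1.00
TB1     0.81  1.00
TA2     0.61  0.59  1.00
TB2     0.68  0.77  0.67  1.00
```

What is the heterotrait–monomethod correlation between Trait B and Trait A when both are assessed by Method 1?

0.81

Different traits, same method: r(TB1, TA1) = 0.81.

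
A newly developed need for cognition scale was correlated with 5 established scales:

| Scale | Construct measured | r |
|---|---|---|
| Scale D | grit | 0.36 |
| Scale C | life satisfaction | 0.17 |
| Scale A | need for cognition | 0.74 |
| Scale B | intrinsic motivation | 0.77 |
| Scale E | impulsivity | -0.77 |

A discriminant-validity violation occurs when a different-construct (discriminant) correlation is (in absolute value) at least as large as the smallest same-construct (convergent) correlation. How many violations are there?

Convergent (same construct = need for cognition): Scale A.
Smallest convergent = 0.74. Discriminant |r|: 0.36, 0.17, 0.77, 0.77; count ≥ 0.74 → 2.

2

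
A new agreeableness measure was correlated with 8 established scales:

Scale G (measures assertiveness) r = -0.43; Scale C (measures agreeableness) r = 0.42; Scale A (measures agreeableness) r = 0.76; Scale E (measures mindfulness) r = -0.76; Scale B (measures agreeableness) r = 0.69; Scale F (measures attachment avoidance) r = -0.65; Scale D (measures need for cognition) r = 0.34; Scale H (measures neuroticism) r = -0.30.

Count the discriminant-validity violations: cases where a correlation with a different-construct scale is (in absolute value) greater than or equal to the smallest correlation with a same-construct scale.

Convergent (same construct = agreeableness): Scale C, Scale A, Scale B.
Smallest convergent = 0.42. Discriminant |r|: 0.43, 0.76, 0.65, 0.34, 0.30; count ≥ 0.42 → 3.

3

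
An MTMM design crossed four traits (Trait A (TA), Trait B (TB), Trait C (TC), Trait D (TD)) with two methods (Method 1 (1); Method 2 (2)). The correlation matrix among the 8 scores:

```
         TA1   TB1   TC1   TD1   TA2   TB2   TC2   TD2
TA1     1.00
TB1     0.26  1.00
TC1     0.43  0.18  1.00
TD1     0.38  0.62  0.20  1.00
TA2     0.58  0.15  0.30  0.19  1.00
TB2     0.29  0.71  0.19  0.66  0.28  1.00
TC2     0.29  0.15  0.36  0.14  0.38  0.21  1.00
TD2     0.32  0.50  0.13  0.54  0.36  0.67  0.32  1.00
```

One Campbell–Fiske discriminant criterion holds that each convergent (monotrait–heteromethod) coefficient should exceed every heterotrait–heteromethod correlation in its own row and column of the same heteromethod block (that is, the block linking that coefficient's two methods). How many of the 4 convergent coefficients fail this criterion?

1

Convergent coefficients and their comparison sets:
TA (methods 1·2): 0.58 vs {0.29, 0.15, 0.29, 0.30, 0.32, 0.19} → pass.
TB (methods 1·2): 0.71 vs {0.15, 0.29, 0.15, 0.19, 0.50, 0.66} → pass.
TC (methods 1·2): 0.36 vs {0.30, 0.29, 0.19, 0.15, 0.13, 0.14} → pass.
TD (methods 1·2): 0.54 vs {0.19, 0.32, 0.66, 0.50, 0.14, 0.13} → fail.
1 of 4 fail.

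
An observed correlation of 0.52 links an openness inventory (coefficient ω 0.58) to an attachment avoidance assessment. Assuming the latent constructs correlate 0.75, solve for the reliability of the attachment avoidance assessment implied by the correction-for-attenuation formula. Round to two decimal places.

0.83

r_true = r_obs / √(r_xx · r_yy) ⇒ 0.75 = 0.52 / √(0.58 · r_yy).
√(0.58 · r_yy) = 0.52 / 0.75 = 0.6933; 0.58 · r_yy = 0.4807; r_yy = 0.4807 / 0.58 ≈ 0.83.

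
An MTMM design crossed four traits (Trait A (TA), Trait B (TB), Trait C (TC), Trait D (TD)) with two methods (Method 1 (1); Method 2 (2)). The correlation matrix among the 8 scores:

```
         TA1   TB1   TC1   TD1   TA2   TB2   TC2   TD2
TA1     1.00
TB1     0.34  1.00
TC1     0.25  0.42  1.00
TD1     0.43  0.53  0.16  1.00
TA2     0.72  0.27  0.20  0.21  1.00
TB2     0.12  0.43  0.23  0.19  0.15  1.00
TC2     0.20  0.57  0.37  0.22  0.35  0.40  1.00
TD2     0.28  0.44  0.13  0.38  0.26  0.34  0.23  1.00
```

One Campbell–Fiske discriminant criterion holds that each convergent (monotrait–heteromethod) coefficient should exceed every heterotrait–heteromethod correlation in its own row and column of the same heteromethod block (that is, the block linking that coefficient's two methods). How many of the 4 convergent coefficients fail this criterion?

3

Checking each validity diagonal entry against its comparison values:
TA (methods 1·2): 0.72 vs {0.12, 0.27, 0.20, 0.20, 0.28, 0.21} → pass.
TB (methods 1·2): 0.43 vs {0.27, 0.12, 0.57, 0.23, 0.44, 0.19} → fail.
TC (methods 1·2): 0.37 vs {0.20, 0.20, 0.23, 0.57, 0.13, 0.22} → fail.
TD (methods 1·2): 0.38 vs {0.21, 0.28, 0.19, 0.44, 0.22, 0.13} → fail.
3 of 4 fail.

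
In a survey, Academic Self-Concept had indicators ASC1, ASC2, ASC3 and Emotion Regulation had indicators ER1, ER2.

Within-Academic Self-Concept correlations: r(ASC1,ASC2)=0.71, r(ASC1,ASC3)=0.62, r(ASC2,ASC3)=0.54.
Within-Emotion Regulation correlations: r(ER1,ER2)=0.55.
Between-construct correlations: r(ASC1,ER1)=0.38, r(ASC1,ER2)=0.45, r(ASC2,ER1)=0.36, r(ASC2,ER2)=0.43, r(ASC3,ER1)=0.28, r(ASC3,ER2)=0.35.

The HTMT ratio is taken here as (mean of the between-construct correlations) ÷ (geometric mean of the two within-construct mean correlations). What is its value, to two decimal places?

Mean heterotrait r = 2.25/6 = 0.3750.
Mean within-ASC = 1.87/3 = 0.6233; mean within-ER = 0.55/1 = 0.5500.
Geometric mean = √(0.6233 × 0.5500) = 0.5855.
HTMT = 0.3750 / 0.5855 = 0.64.

0.64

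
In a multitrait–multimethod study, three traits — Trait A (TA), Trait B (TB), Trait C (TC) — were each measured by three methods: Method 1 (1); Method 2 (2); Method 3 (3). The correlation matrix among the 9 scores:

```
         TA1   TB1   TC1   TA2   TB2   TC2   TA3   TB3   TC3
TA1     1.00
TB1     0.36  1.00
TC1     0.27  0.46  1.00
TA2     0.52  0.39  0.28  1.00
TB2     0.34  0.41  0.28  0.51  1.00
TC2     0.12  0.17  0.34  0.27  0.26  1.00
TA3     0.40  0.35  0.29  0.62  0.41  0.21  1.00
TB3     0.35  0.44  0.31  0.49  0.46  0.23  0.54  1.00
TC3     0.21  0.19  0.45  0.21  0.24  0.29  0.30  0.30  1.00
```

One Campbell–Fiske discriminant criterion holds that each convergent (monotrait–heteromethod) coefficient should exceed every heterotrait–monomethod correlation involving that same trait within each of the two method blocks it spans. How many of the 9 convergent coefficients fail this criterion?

Each convergent coefficient versus the relevant comparison correlations:
TA (methods 1·2): 0.52 vs {0.36, 0.51, 0.27, 0.27} → pass.
TA (methods 1·3): 0.40 vs {0.36, 0.54, 0.27, 0.30} → fail.
TA (methods 2·3): 0.62 vs {0.51, 0.54, 0.27, 0.30} → pass.
TB (methods 1·2): 0.41 vs {0.36, 0.51, 0.46, 0.26} → fail.
TB (methods 1·3): 0.44 vs {0.36, 0.54, 0.46, 0.30} → fail.
TB (methods 2·3): 0.46 vs {0.51, 0.54, 0.26, 0.30} → fail.
TC (methods 1·2): 0.34 vs {0.27, 0.27, 0.46, 0.26} → fail.
TC (methods 1·3): 0.45 vs {0.27, 0.30, 0.46, 0.30} → fail.
TC (methods 2·3): 0.29 vs {0.27, 0.30, 0.26, 0.30} → fail.
7 of 9 fail.

7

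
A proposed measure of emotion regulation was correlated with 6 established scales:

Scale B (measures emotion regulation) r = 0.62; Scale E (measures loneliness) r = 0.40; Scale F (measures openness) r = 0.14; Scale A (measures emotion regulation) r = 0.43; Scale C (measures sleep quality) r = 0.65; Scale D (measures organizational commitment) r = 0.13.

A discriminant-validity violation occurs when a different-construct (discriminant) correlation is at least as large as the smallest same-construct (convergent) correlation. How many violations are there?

1

Convergent (same construct = emotion regulation): Scale B, Scale A.
Smallest convergent = 0.43. Discriminant values: 0.40, 0.14, 0.65, 0.13; count ≥ 0.43 → 1.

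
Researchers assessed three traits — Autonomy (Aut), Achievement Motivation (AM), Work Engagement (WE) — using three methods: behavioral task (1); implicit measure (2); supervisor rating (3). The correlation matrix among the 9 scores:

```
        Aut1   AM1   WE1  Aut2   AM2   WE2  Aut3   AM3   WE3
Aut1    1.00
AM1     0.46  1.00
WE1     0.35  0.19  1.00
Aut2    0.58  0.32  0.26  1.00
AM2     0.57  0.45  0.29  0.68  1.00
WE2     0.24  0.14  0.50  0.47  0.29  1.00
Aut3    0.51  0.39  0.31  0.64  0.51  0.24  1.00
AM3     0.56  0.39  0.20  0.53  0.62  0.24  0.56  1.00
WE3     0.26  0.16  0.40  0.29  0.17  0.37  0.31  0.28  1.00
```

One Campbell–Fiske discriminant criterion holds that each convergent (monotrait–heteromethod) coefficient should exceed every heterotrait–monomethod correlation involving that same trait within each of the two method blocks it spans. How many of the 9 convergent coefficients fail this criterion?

Convergent coefficients and their comparison sets:
Aut (methods 1·2): 0.58 vs {0.46, 0.68, 0.35, 0.47} → fail.
Aut (methods 1·3): 0.51 vs {0.46, 0.56, 0.35, 0.31} → fail.
Aut (methods 2·3): 0.64 vs {0.68, 0.56, 0.47, 0.31} → fail.
AM (methods 1·2): 0.45 vs {0.46, 0.68, 0.19, 0.29} → fail.
AM (methods 1·3): 0.39 vs {0.46, 0.56, 0.19, 0.28} → fail.
AM (methods 2·3): 0.62 vs {0.68, 0.56, 0.29, 0.28} → fail.
WE (methods 1·2): 0.50 vs {0.35, 0.47, 0.19, 0.29} → pass.
WE (methods 1·3): 0.40 vs {0.35, 0.31, 0.19, 0.28} → pass.
WE (methods 2·3): 0.37 vs {0.47, 0.31, 0.29, 0.28} → fail.
7 of 9 fail.

7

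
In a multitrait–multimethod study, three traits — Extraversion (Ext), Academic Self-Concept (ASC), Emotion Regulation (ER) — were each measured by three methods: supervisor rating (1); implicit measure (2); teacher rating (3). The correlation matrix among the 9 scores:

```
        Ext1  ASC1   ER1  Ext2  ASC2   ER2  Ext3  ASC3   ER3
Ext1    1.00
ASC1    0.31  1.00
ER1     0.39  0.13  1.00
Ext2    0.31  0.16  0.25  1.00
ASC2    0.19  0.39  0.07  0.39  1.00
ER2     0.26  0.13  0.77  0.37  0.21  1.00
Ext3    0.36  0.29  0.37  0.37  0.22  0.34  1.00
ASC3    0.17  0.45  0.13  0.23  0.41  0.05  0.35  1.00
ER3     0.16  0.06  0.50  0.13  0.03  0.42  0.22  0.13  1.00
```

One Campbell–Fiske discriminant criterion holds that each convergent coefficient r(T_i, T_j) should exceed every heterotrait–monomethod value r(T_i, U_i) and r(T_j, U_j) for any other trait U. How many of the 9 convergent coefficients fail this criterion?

4

Each convergent coefficient versus the relevant comparison correlations:
Ext (methods 1·2): 0.31 vs {0.31, 0.39, 0.39, 0.37} → fail.
Ext (methods 1·3): 0.36 vs {0.31, 0.35, 0.39, 0.22} → fail.
Ext (methods 2·3): 0.37 vs {0.39, 0.35, 0.37, 0.22} → fail.
ASC (methods 1·2): 0.39 vs {0.31, 0.39, 0.13, 0.21} → fail.
ASC (methods 1·3): 0.45 vs {0.31, 0.35, 0.13, 0.13} → pass.
ASC (methods 2·3): 0.41 vs {0.39, 0.35, 0.21, 0.13} → pass.
ER (methods 1·2): 0.77 vs {0.39, 0.37, 0.13, 0.21} → pass.
ER (methods 1·3): 0.50 vs {0.39, 0.22, 0.13, 0.13} → pass.
ER (methods 2·3): 0.42 vs {0.37, 0.22, 0.21, 0.13} → pass.
4 of 9 fail.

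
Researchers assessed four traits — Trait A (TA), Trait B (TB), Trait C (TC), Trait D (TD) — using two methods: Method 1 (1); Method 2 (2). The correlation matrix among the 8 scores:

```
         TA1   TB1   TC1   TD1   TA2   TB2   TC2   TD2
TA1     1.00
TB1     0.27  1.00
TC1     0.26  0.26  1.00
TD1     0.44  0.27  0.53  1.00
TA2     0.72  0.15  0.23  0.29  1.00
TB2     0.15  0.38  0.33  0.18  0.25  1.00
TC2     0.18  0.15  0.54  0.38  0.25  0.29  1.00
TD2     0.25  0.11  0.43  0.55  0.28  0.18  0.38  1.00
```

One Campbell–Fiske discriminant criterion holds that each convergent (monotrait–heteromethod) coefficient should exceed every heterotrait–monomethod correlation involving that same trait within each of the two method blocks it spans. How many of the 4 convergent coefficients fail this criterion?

Convergent coefficients and their comparison sets:
TA (methods 1·2): 0.72 vs {0.27, 0.25, 0.26, 0.25, 0.44, 0.28} → pass.
TB (methods 1·2): 0.38 vs {0.27, 0.25, 0.26, 0.29, 0.27, 0.18} → pass.
TC (methods 1·2): 0.54 vs {0.26, 0.25, 0.26, 0.29, 0.53, 0.38} → pass.
TD (methods 1·2): 0.55 vs {0.44, 0.28, 0.27, 0.18, 0.53, 0.38} → pass.
0 of 4 fail.

0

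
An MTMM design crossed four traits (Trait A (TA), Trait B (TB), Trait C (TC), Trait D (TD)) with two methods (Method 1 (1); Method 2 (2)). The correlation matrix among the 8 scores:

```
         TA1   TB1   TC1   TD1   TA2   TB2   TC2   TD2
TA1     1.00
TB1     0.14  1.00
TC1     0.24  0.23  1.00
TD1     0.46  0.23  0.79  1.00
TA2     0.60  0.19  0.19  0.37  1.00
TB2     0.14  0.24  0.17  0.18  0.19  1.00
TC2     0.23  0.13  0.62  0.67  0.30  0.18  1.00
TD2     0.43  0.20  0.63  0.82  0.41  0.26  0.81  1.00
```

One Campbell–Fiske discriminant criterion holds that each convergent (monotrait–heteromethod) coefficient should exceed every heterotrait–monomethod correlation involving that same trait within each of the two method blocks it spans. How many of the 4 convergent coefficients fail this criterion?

2

Checking each validity diagonal entry against its comparison values:
TA (methods 1·2): 0.60 vs {0.14, 0.19, 0.24, 0.30, 0.46, 0.41} → pass.
TB (methods 1·2): 0.24 vs {0.14, 0.19, 0.23, 0.18, 0.23, 0.26} → fail.
TC (methods 1·2): 0.62 vs {0.24, 0.30, 0.23, 0.18, 0.79, 0.81} → fail.
TD (methods 1·2): 0.82 vs {0.46, 0.41, 0.23, 0.26, 0.79, 0.81} → pass.
2 of 4 fail.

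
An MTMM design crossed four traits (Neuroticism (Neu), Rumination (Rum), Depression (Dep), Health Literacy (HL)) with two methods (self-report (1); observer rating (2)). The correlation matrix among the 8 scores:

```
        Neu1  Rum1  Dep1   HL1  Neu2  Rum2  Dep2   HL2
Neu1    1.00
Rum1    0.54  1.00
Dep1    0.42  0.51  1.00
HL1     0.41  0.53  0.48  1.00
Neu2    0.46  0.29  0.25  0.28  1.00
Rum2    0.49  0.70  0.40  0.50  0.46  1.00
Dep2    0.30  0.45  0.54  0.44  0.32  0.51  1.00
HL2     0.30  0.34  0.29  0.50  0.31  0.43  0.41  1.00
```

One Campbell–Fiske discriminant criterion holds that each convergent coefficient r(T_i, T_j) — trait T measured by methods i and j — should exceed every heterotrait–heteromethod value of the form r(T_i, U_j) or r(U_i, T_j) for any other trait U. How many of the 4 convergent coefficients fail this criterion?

Convergent coefficients and their comparison sets:
Neu (methods 1·2): 0.46 vs {0.49, 0.29, 0.30, 0.25, 0.30, 0.28} → fail.
Rum (methods 1·2): 0.70 vs {0.29, 0.49, 0.45, 0.40, 0.34, 0.50} → pass.
Dep (methods 1·2): 0.54 vs {0.25, 0.30, 0.40, 0.45, 0.29, 0.44} → pass.
HL (methods 1·2): 0.50 vs {0.28, 0.30, 0.50, 0.34, 0.44, 0.29} → fail.
2 of 4 fail.

2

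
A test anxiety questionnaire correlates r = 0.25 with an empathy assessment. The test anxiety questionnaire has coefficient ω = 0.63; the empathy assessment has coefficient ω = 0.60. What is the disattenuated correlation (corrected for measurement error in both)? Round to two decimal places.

0.41

r_true = r_obs / √(r_xx · r_yy) = 0.25 / √(0.63 × 0.60) = 0.25 / √0.3780 = 0.25 / 0.6148 ≈ 0.41.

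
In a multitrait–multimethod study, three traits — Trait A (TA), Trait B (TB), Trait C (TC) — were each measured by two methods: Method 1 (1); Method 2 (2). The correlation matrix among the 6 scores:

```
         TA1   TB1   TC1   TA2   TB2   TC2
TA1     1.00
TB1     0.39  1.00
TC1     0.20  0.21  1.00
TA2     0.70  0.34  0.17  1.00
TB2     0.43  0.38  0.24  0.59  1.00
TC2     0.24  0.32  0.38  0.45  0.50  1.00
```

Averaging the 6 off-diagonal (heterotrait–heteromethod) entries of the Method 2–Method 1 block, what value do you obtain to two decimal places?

HTHM values (method 2 × method 1): 0.34, 0.17, 0.43, 0.24, 0.24, 0.32; mean = 1.74/6 = 0.29.

0.29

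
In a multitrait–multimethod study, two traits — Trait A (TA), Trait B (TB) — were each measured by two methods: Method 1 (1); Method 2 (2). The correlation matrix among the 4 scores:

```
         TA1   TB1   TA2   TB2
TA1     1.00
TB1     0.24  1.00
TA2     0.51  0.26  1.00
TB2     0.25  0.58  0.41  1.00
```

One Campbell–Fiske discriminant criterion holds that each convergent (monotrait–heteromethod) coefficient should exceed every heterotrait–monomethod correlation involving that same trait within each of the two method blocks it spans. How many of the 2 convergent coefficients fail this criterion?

Each convergent coefficient versus the relevant comparison correlations:
TA (methods 1·2): 0.51 vs {0.24, 0.41} → pass.
TB (methods 1·2): 0.58 vs {0.24, 0.41} → pass.
0 of 2 fail.

0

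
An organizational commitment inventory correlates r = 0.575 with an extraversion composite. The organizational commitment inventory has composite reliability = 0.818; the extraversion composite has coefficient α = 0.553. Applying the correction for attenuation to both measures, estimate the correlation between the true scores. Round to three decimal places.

r_true = r_obs / √(r_xx · r_yy) = 0.575 / √(0.818 × 0.553) = 0.575 / √0.452354 = 0.575 / 0.6726 ≈ 0.855.

0.855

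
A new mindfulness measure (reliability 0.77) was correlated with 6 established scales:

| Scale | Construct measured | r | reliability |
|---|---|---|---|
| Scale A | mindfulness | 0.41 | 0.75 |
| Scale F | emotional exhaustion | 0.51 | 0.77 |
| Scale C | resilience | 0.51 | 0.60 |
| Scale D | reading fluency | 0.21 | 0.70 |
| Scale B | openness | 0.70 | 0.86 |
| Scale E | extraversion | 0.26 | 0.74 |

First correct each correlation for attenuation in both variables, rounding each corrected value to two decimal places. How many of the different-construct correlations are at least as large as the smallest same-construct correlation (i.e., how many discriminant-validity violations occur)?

Disattenuated r (r / √(r_scale · r_new)):
  Scale A (conv): 0.41 / √(0.75·0.77) = 0.54
  Scale F (disc): 0.51 / √(0.77·0.77) = 0.66
  Scale C (disc): 0.51 / √(0.60·0.77) = 0.75
  Scale D (disc): 0.21 / √(0.70·0.77) = 0.29
  Scale B (disc): 0.70 / √(0.86·0.77) = 0.86
  Scale E (disc): 0.26 / √(0.74·0.77) = 0.34
Smallest convergent = 0.54. Discriminant values: 0.66, 0.75, 0.29, 0.86, 0.34; count ≥ 0.54 → 3.

3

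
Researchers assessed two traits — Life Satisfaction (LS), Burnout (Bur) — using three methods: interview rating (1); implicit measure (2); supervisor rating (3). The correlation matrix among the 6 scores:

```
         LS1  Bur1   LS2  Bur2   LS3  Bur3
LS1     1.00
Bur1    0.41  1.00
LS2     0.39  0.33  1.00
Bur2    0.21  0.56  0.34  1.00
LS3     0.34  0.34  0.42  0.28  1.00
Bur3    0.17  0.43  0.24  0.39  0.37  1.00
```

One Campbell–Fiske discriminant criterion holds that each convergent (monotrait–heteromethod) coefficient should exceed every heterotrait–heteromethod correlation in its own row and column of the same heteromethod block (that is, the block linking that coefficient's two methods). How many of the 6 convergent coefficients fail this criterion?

1

Checking each validity diagonal entry against its comparison values:
LS (methods 1·2): 0.39 vs {0.21, 0.33} → pass.
LS (methods 1·3): 0.34 vs {0.17, 0.34} → fail.
LS (methods 2·3): 0.42 vs {0.24, 0.28} → pass.
Bur (methods 1·2): 0.56 vs {0.33, 0.21} → pass.
Bur (methods 1·3): 0.43 vs {0.34, 0.17} → pass.
Bur (methods 2·3): 0.39 vs {0.28, 0.24} → pass.
1 of 6 fail.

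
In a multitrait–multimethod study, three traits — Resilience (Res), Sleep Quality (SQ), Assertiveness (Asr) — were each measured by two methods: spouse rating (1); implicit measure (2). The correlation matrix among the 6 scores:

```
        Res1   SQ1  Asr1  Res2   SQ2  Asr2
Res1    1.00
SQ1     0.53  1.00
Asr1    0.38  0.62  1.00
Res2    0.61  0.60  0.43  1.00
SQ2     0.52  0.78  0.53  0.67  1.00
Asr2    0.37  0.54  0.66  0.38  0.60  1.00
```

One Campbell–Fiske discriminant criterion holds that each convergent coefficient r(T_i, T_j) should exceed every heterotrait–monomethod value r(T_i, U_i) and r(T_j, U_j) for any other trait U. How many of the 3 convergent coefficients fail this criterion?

Each convergent coefficient versus the relevant comparison correlations:
Res (methods 1·2): 0.61 vs {0.53, 0.67, 0.38, 0.38} → fail.
SQ (methods 1·2): 0.78 vs {0.53, 0.67, 0.62, 0.60} → pass.
Asr (methods 1·2): 0.66 vs {0.38, 0.38, 0.62, 0.60} → pass.
1 of 3 fail.

1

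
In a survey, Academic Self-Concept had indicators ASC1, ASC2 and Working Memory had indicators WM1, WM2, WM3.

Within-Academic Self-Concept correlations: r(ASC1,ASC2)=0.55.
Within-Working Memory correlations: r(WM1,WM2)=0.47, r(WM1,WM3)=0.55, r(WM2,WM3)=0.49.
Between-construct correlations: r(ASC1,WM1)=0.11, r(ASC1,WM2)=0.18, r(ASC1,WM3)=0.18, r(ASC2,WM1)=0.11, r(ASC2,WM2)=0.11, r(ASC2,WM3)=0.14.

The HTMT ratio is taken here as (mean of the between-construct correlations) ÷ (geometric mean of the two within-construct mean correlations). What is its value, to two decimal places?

0.26

Between-construct mean = 0.83/6 = 0.1383.
Mean within-ASC = 0.55/1 = 0.5500; mean within-WM = 1.51/3 = 0.5033.
Geometric mean = √(0.5500 × 0.5033) = 0.5261.
HTMT = 0.1383 / 0.5261 = 0.26.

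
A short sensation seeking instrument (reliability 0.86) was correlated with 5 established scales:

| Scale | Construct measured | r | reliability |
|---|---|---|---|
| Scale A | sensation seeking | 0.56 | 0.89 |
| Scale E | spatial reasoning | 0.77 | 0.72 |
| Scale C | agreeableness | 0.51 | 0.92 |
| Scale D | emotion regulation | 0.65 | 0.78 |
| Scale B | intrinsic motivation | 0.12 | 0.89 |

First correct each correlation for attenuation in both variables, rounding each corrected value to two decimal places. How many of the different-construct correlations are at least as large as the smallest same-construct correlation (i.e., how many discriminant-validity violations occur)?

Disattenuated r (r / √(r_scale · r_new)):
  Scale A (conv): 0.56 / √(0.89·0.86) = 0.64
  Scale E (disc): 0.77 / √(0.72·0.86) = 0.98
  Scale C (disc): 0.51 / √(0.92·0.86) = 0.57
  Scale D (disc): 0.65 / √(0.78·0.86) = 0.79
  Scale B (disc): 0.12 / √(0.89·0.86) = 0.14
Smallest convergent = 0.64. Discriminant values: 0.98, 0.57, 0.79, 0.14; count ≥ 0.64 → 2.

2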